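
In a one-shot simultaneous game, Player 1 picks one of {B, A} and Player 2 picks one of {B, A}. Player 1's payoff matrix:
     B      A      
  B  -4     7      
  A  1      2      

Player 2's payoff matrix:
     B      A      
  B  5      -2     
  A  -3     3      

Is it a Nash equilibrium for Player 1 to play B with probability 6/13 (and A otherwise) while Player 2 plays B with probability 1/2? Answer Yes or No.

Yes

Check Player 2's indifference given Player 1's mix p = 6/13:
  payoff from B = 9/13; payoff from A = 9/13 — equal.
Check Player 1's indifference given Player 2's mix q = 1/2:
  payoff from B = 3/2; payoff from A = 3/2 — equal.
Both players are indifferent, so neither can profitably deviate.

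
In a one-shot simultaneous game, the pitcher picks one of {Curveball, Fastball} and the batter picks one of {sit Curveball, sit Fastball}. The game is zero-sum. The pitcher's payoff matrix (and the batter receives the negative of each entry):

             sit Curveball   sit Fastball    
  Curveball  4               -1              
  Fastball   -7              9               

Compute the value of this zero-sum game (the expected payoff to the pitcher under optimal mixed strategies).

v = 29/21

The batter's mix must leave the pitcher indifferent between Curveball and Fastball.
  the pitcher's expected payoff from Curveball: q·4 + (1−q)·(-1) = 5q - 1
  the pitcher's expected payoff from Fastball: q·(-7) + (1−q)·9 = -16q + 9
  5q - 1 = -16q + 9  ⇒  21q = 10  ⇒  q = 10/21.
The value is the pitcher's expected payoff against this mix (using Curveball): (10/21)·4 + (11/21)·(-1) = 29/21.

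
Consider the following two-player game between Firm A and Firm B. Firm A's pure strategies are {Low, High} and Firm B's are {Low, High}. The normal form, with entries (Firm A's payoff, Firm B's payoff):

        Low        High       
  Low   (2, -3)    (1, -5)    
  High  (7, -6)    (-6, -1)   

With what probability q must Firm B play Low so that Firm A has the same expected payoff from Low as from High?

Firm B's mix must leave Firm A indifferent between Low and High.
  Firm A's payoff from Low: q·2 + (1−q)·1 = q + 1
  Firm A's payoff from High: q·7 + (1−q)·(-6) = 13q - 6
  q + 1 = 13q - 6  ⇒  -12q = -7  ⇒  q = 7/12.

q = 7/12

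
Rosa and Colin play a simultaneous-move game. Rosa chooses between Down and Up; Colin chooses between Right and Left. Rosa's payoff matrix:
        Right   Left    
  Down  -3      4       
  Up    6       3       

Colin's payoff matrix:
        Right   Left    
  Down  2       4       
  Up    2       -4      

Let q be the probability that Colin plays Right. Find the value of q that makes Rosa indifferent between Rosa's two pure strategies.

q = 1/10

Set Rosa's expected payoff from Down equal to that from Up:
  Rosa's payoff from Down: q·(-3) + (1−q)·4 = -7q + 4
  Rosa's payoff from Up: q·6 + (1−q)·3 = 3q + 3
  -7q + 4 = 3q + 3  ⇒  -10q = -1  ⇒  q = 1/10.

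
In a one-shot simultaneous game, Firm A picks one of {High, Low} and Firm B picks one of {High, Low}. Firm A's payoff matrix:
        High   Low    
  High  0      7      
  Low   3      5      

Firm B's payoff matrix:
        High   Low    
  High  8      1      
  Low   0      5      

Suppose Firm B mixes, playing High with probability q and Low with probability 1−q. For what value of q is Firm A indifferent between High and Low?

q = 2/5

Firm A's indifference between High and Low determines Firm B's mixing probability q:
  Firm A's payoff to High: q·0 + (1−q)·7 = -7q + 7
  Firm A's payoff to Low: q·3 + (1−q)·5 = -2q + 5
  -7q + 7 = -2q + 5  ⇒  -5q = -2  ⇒  q = 2/5.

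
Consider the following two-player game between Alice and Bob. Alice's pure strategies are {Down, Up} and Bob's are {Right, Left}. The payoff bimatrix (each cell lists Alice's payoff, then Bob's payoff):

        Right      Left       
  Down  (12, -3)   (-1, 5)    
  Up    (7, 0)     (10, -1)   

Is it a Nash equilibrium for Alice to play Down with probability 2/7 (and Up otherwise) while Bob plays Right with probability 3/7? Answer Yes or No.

Given Alice's mix p = 2/7, Bob's payoff from Right is -6/7 but from Left is 5/7. Bob strictly prefers Left, so Bob would not mix.
So the proposed profile is not a Nash equilibrium.

No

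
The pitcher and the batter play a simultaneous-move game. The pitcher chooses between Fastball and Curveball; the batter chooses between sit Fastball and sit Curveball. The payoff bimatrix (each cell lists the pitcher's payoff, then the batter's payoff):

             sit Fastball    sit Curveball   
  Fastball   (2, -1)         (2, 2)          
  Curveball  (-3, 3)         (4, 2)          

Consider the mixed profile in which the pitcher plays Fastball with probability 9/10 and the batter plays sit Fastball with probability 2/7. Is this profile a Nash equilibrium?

Given the pitcher's mix p = 9/10, the batter's payoff from sit Fastball is -3/5 but from sit Curveball is 2. The batter strictly prefers sit Curveball, so the batter would not mix.
So the proposed profile is not a Nash equilibrium.

No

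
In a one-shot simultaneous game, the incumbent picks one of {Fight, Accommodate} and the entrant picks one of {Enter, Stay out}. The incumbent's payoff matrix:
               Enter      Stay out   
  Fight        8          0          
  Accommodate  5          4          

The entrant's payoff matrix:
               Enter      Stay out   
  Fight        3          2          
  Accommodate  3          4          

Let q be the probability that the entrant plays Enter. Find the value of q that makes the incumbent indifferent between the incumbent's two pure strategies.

The entrant's mix must leave the incumbent indifferent between Fight and Accommodate.
  the incumbent's payoff from Fight: q·8 + (1−q)·0 = 8q
  the incumbent's payoff from Accommodate: q·5 + (1−q)·4 = q + 4
  8q = q + 4  ⇒  7q = 4  ⇒  q = 4/7.

q = 4/7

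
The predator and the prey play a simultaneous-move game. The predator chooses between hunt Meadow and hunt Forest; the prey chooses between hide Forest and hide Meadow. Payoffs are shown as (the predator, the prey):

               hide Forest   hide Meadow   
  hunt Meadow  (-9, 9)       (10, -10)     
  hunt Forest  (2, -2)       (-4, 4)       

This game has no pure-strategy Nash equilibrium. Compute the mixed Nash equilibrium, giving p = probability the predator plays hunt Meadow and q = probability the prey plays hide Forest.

The prey's indifference between hide Forest and hide Meadow determines the predator's mixing probability p:
  the prey's payoff to hide Forest: p·9 + (1−p)·(-2) = 11p - 2
  the prey's payoff to hide Meadow: p·(-10) + (1−p)·4 = -14p + 4
  11p - 2 = -14p + 4  ⇒  25p = 6  ⇒  p = 6/25.
In a mixed equilibrium the predator is indifferent between hunt Meadow and hunt Forest; this condition fixes q.
  the predator's expected payoff from hunt Meadow: q·(-9) + (1−q)·10 = -19q + 10
  the predator's expected payoff from hunt Forest: q·2 + (1−q)·(-4) = 6q - 4
  -19q + 10 = 6q - 4  ⇒  -25q = -14  ⇒  q = 14/25.

p = 6/25, q = 14/25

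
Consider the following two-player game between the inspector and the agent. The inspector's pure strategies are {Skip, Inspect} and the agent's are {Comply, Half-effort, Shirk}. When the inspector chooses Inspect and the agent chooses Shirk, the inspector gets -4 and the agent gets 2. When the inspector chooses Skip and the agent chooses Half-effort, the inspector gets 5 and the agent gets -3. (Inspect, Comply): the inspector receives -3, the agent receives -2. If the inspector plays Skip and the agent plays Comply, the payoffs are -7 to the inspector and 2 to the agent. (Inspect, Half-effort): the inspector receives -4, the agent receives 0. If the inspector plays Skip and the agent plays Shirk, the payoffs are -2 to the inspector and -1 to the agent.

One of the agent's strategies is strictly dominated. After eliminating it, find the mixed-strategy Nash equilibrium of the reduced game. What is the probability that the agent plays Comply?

q = 1/3

The agent's strategy Half-effort is strictly dominated by Shirk: -1 > -3 and 2 > 0. Eliminate Half-effort.
The agent's mix must leave the inspector indifferent between Skip and Inspect.
  the inspector's expected payoff from Skip: q·(-7) + (1−q)·(-2) = -5q - 2
  the inspector's expected payoff from Inspect: q·(-3) + (1−q)·(-4) = q - 4
  -5q - 2 = q - 4  ⇒  -6q = -2  ⇒  q = 1/3.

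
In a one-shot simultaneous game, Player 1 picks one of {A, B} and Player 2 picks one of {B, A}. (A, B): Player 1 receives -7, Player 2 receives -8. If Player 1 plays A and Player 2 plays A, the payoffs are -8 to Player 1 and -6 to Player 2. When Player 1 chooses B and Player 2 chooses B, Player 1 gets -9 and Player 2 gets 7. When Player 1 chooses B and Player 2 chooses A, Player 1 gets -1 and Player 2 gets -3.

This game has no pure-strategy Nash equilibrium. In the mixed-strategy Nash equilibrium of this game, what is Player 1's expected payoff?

Player 2's mix must leave Player 1 indifferent between A and B.
  Player 1's payoff to A: q·(-7) + (1−q)·(-8) = q - 8
  Player 1's payoff to B: q·(-9) + (1−q)·(-1) = -8q - 1
  q - 8 = -8q - 1  ⇒  9q = 7  ⇒  q = 7/9.
At equilibrium Player 1 is indifferent across rows, so Player 1's payoff equals the payoff from A: (7/9)·(-7) + (2/9)·(-8) = -65/9.

-65/9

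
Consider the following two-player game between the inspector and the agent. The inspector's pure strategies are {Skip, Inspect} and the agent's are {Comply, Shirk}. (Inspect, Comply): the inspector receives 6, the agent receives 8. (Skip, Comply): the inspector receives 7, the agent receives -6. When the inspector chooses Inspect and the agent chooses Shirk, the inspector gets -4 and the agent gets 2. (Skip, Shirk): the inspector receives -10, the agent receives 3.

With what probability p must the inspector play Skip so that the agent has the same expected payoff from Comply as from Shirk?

Set the agent's expected payoff from Comply equal to that from Shirk:
  the agent's expected payoff from Comply: p·(-6) + (1−p)·8 = -14p + 8
  the agent's expected payoff from Shirk: p·3 + (1−p)·2 = p + 2
  -14p + 8 = p + 2  ⇒  -15p = -6  ⇒  p = 2/5.

p = 2/5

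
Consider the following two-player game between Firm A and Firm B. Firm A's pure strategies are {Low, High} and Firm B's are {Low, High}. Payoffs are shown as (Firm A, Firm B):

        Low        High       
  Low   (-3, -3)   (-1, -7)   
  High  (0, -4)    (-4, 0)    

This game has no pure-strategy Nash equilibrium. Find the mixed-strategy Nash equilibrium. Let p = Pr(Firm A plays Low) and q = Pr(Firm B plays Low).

Set Firm B's expected payoff from Low equal to that from High:
  Firm B's expected payoff from Low: p·(-3) + (1−p)·(-4) = p - 4
  Firm B's expected payoff from High: p·(-7) + (1−p)·0 = -7p
  p - 4 = -7p  ⇒  8p = 4  ⇒  p = 1/2.
Set Firm A's expected payoff from Low equal to that from High:
  Firm A's expected payoff from Low: q·(-3) + (1−q)·(-1) = -2q - 1
  Firm A's expected payoff from High: q·0 + (1−q)·(-4) = 4q - 4
  -2q - 1 = 4q - 4  ⇒  -6q = -3  ⇒  q = 1/2.

p = 1/2, q = 1/2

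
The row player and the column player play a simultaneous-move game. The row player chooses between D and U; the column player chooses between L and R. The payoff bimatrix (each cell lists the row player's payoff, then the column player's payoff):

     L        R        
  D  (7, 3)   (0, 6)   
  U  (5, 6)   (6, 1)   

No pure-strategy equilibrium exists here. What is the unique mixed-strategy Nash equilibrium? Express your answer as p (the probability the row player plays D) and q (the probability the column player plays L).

The column player's indifference between L and R determines the row player's mixing probability p:
  the column player's expected payoff from L: p·3 + (1−p)·6 = -3p + 6
  the column player's expected payoff from R: p·6 + (1−p)·1 = 5p + 1
  -3p + 6 = 5p + 1  ⇒  -8p = -5  ⇒  p = 5/8.
In a mixed equilibrium the row player is indifferent between D and U; this condition fixes q.
  the row player's payoff from D: q·7 + (1−q)·0 = 7q
  the row player's payoff from U: q·5 + (1−q)·6 = -q + 6
  7q = -q + 6  ⇒  8q = 6  ⇒  q = 3/4.

p = 5/8, q = 3/4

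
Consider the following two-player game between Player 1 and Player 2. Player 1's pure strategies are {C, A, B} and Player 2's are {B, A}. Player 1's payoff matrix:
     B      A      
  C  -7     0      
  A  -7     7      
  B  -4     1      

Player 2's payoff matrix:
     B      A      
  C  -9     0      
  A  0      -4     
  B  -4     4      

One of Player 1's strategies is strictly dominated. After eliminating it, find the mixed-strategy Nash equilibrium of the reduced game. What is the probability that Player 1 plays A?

Player 1's strategy C is strictly dominated by B: -4 > -7 and 1 > 0. Eliminate C.
In a mixed equilibrium Player 2 is indifferent between B and A; this condition fixes p.
  Player 2's expected payoff from B: p·0 + (1−p)·(-4) = 4p - 4
  Player 2's expected payoff from A: p·(-4) + (1−p)·4 = -8p + 4
  4p - 4 = -8p + 4  ⇒  12p = 8  ⇒  p = 2/3.

p = 2/3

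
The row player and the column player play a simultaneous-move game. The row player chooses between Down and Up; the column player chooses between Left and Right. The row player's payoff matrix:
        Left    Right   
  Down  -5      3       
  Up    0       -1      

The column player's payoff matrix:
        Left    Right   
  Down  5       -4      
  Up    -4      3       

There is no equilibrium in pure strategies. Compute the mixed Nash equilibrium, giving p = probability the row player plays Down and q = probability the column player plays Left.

Set the column player's expected payoff from Left equal to that from Right:
  the column player's payoff to Left: p·5 + (1−p)·(-4) = 9p - 4
  the column player's payoff to Right: p·(-4) + (1−p)·3 = -7p + 3
  9p - 4 = -7p + 3  ⇒  16p = 7  ⇒  p = 7/16.
The column player's mix must leave the row player indifferent between Down and Up.
  the row player's expected payoff from Down: q·(-5) + (1−q)·3 = -8q + 3
  the row player's expected payoff from Up: q·0 + (1−q)·(-1) = q - 1
  -8q + 3 = q - 1  ⇒  -9q = -4  ⇒  q = 4/9.

p = 7/16, q = 4/9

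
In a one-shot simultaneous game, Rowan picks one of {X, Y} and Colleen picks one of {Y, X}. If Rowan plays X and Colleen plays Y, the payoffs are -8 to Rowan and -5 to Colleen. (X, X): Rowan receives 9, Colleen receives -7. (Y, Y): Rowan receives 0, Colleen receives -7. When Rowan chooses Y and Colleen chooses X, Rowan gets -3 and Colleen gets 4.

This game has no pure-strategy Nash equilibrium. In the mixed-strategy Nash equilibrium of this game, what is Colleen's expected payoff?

Rowan's mix must leave Colleen indifferent between Y and X.
  Colleen's payoff from Y: p·(-5) + (1−p)·(-7) = 2p - 7
  Colleen's payoff from X: p·(-7) + (1−p)·4 = -11p + 4
  2p - 7 = -11p + 4  ⇒  13p = 11  ⇒  p = 11/13.
At equilibrium Colleen is indifferent across columns, so Colleen's payoff equals the payoff from Y: (11/13)·(-5) + (2/13)·(-7) = -69/13.

-69/13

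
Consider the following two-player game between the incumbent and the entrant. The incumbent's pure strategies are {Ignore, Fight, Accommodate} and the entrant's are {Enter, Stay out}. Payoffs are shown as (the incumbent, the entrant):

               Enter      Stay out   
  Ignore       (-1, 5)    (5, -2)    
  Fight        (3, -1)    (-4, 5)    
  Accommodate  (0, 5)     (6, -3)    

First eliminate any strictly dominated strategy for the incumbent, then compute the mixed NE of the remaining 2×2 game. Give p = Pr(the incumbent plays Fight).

The incumbent's strategy Ignore is strictly dominated by Accommodate: 0 > -1 and 6 > 5. Eliminate Ignore.
Set the entrant's expected payoff from Enter equal to that from Stay out:
  the entrant's payoff from Enter: p·(-1) + (1−p)·5 = -6p + 5
  the entrant's payoff from Stay out: p·5 + (1−p)·(-3) = 8p - 3
  -6p + 5 = 8p - 3  ⇒  -14p = -8  ⇒  p = 4/7.

p = 4/7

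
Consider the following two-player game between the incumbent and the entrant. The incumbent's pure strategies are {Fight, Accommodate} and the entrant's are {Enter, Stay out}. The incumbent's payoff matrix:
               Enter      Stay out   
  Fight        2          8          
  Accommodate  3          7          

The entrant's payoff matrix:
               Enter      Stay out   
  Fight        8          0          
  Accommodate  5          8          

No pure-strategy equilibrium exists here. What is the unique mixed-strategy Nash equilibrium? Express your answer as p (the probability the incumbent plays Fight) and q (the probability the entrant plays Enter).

The entrant's indifference between Enter and Stay out determines the incumbent's mixing probability p:
  the entrant's expected payoff from Enter: p·8 + (1−p)·5 = 3p + 5
  the entrant's expected payoff from Stay out: p·0 + (1−p)·8 = -8p + 8
  3p + 5 = -8p + 8  ⇒  11p = 3  ⇒  p = 3/11.
In a mixed equilibrium the incumbent is indifferent between Fight and Accommodate; this condition fixes q.
  the incumbent's payoff from Fight: q·2 + (1−q)·8 = -6q + 8
  the incumbent's payoff from Accommodate: q·3 + (1−q)·7 = -4q + 7
  -6q + 8 = -4q + 7  ⇒  -2q = -1  ⇒  q = 1/2.

p = 3/11, q = 1/2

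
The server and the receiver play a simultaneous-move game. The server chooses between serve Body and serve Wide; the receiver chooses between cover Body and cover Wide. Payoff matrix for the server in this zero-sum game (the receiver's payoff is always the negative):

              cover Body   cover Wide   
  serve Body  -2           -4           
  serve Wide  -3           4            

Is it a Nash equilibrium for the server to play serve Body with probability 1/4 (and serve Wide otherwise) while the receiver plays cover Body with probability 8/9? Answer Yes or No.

Given the server's mix p = 1/4, the receiver's payoff from cover Body is 11/4 but from cover Wide is -2. The receiver strictly prefers cover Body, so the receiver would not mix.
So the proposed profile is not a Nash equilibrium.

No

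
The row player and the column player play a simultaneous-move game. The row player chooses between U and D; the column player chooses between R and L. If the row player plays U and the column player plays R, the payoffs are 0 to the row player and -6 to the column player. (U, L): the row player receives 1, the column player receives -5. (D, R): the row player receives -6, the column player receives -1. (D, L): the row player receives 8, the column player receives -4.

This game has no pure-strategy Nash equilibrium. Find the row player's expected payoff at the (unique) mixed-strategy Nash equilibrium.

6/13

The column player's mix must leave the row player indifferent between U and D.
  the row player's payoff to U: q·0 + (1−q)·1 = -q + 1
  the row player's payoff to D: q·(-6) + (1−q)·8 = -14q + 8
  -q + 1 = -14q + 8  ⇒  13q = 7  ⇒  q = 7/13.
At equilibrium the row player is indifferent across rows, so the row player's payoff equals the payoff from U: (7/13)·0 + (6/13)·1 = 6/13.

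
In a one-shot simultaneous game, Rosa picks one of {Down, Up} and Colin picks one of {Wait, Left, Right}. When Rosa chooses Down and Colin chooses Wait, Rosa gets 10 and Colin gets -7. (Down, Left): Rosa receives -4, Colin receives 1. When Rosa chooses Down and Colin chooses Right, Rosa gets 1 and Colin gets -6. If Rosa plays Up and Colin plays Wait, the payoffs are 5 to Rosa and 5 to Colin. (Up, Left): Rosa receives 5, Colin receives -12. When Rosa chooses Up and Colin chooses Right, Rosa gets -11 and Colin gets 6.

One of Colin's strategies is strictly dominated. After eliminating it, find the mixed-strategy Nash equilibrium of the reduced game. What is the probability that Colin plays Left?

q = 4/7

Colin's strategy Wait is strictly dominated by Right: -6 > -7 and 6 > 5. Eliminate Wait.
For Rosa to be willing to mix, Rosa must be indifferent between Down and Up, which pins down Colin's mix.
  Rosa's payoff to Down: q·(-4) + (1−q)·1 = -5q + 1
  Rosa's payoff to Up: q·5 + (1−q)·(-11) = 16q - 11
  -5q + 1 = 16q - 11  ⇒  -21q = -12  ⇒  q = 4/7.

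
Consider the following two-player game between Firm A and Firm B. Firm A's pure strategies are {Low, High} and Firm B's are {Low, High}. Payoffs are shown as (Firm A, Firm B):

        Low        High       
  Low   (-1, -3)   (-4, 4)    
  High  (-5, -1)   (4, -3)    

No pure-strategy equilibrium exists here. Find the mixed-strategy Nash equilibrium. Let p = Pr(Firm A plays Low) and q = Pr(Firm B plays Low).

p = 2/9, q = 2/3

In a mixed equilibrium Firm B is indifferent between Low and High; this condition fixes p.
  Firm B's payoff to Low: p·(-3) + (1−p)·(-1) = -2p - 1
  Firm B's payoff to High: p·4 + (1−p)·(-3) = 7p - 3
  -2p - 1 = 7p - 3  ⇒  -9p = -2  ⇒  p = 2/9.
For Firm A to be willing to mix, Firm A must be indifferent between Low and High, which pins down Firm B's mix.
  Firm A's expected payoff from Low: q·(-1) + (1−q)·(-4) = 3q - 4
  Firm A's expected payoff from High: q·(-5) + (1−q)·4 = -9q + 4
  3q - 4 = -9q + 4  ⇒  12q = 8  ⇒  q = 2/3.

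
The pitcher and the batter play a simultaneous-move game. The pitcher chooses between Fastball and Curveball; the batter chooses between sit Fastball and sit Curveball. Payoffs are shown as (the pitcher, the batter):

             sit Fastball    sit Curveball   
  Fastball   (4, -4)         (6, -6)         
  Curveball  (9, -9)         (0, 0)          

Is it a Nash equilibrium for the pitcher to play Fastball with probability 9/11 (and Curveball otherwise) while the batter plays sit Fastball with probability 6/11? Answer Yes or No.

Yes

Check the batter's indifference given the pitcher's mix p = 9/11:
  payoff from sit Fastball = -54/11; payoff from sit Curveball = -54/11 — equal.
Check the pitcher's indifference given the batter's mix q = 6/11:
  payoff from Fastball = 54/11; payoff from Curveball = 54/11 — equal.
Both players are indifferent, so neither can profitably deviate.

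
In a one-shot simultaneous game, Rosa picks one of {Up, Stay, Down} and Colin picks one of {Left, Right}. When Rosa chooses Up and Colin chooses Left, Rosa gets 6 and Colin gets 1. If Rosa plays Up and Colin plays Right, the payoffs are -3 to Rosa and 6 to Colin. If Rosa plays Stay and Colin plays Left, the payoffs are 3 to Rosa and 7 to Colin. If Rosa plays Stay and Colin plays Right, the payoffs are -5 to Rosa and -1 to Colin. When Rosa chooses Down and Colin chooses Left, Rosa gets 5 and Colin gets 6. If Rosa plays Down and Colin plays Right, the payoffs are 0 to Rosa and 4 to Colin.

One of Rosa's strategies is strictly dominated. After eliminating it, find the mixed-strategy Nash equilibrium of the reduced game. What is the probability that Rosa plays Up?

p = 2/7

Rosa's strategy Stay is strictly dominated by Up: 6 > 3 and -3 > -5. Eliminate Stay.
In a mixed equilibrium Colin is indifferent between Left and Right; this condition fixes p.
  Colin's expected payoff from Left: p·1 + (1−p)·6 = -5p + 6
  Colin's expected payoff from Right: p·6 + (1−p)·4 = 2p + 4
  -5p + 6 = 2p + 4  ⇒  -7p = -2  ⇒  p = 2/7.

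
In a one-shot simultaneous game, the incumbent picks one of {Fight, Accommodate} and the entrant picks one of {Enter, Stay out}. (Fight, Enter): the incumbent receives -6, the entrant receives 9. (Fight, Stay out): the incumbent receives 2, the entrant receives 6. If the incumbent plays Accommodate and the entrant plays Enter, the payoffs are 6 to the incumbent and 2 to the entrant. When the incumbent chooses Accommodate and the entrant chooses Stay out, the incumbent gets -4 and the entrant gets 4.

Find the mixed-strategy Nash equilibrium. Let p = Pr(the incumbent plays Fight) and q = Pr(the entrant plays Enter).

p = 2/5, q = 1/3

The incumbent's mix must leave the entrant indifferent between Enter and Stay out.
  the entrant's expected payoff from Enter: p·9 + (1−p)·2 = 7p + 2
  the entrant's expected payoff from Stay out: p·6 + (1−p)·4 = 2p + 4
  7p + 2 = 2p + 4  ⇒  5p = 2  ⇒  p = 2/5.
Set the incumbent's expected payoff from Fight equal to that from Accommodate:
  the incumbent's expected payoff from Fight: q·(-6) + (1−q)·2 = -8q + 2
  the incumbent's expected payoff from Accommodate: q·6 + (1−q)·(-4) = 10q - 4
  -8q + 2 = 10q - 4  ⇒  -18q = -6  ⇒  q = 1/3.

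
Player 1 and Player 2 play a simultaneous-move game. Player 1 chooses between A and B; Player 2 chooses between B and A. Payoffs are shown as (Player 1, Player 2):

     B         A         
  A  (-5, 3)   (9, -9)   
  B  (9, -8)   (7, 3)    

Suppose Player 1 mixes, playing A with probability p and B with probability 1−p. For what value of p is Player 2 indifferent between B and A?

Player 2's indifference between B and A determines Player 1's mixing probability p:
  Player 2's expected payoff from B: p·3 + (1−p)·(-8) = 11p - 8
  Player 2's expected payoff from A: p·(-9) + (1−p)·3 = -12p + 3
  11p - 8 = -12p + 3  ⇒  23p = 11  ⇒  p = 11/23.

p = 11/23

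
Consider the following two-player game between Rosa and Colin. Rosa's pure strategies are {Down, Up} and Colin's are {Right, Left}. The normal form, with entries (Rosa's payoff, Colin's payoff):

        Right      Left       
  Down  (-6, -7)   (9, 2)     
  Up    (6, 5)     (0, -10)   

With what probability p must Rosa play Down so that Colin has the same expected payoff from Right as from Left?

p = 5/8

Rosa's mix must leave Colin indifferent between Right and Left.
  Colin's expected payoff from Right: p·(-7) + (1−p)·5 = -12p + 5
  Colin's expected payoff from Left: p·2 + (1−p)·(-10) = 12p - 10
  -12p + 5 = 12p - 10  ⇒  -24p = -15  ⇒  p = 5/8.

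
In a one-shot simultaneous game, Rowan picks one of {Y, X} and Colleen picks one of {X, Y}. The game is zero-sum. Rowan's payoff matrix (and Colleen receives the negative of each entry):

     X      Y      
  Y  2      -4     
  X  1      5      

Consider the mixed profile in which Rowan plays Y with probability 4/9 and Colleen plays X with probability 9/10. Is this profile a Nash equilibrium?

No

Given Rowan's mix p = 4/9, Colleen's payoff from X is -13/9 but from Y is -1. Colleen strictly prefers Y, so Colleen would not mix.
So the proposed profile is not a Nash equilibrium.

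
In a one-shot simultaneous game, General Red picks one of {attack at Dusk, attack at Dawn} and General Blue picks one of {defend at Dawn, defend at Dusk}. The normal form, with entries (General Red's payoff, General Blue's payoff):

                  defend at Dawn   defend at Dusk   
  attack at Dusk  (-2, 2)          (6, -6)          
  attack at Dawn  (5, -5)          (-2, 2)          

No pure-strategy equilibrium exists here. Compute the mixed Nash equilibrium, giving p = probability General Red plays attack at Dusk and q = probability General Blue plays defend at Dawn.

p = 7/15, q = 8/15

Set General Blue's expected payoff from defend at Dawn equal to that from defend at Dusk:
  General Blue's expected payoff from defend at Dawn: p·2 + (1−p)·(-5) = 7p - 5
  General Blue's expected payoff from defend at Dusk: p·(-6) + (1−p)·2 = -8p + 2
  7p - 5 = -8p + 2  ⇒  15p = 7  ⇒  p = 7/15.
For General Red to be willing to mix, General Red must be indifferent between attack at Dusk and attack at Dawn, which pins down General Blue's mix.
  General Red's payoff from attack at Dusk: q·(-2) + (1−q)·6 = -8q + 6
  General Red's payoff from attack at Dawn: q·5 + (1−q)·(-2) = 7q - 2
  -8q + 6 = 7q - 2  ⇒  -15q = -8  ⇒  q = 8/15.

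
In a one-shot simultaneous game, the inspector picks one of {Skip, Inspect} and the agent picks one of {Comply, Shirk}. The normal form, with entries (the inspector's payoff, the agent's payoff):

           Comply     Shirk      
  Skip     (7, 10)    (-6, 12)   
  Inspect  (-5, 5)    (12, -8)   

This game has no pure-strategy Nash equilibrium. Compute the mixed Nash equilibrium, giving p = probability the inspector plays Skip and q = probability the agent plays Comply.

p = 13/15, q = 3/5

Set the agent's expected payoff from Comply equal to that from Shirk:
  the agent's expected payoff from Comply: p·10 + (1−p)·5 = 5p + 5
  the agent's expected payoff from Shirk: p·12 + (1−p)·(-8) = 20p - 8
  5p + 5 = 20p - 8  ⇒  -15p = -13  ⇒  p = 13/15.
For the inspector to be willing to mix, the inspector must be indifferent between Skip and Inspect, which pins down the agent's mix.
  the inspector's expected payoff from Skip: q·7 + (1−q)·(-6) = 13q - 6
  the inspector's expected payoff from Inspect: q·(-5) + (1−q)·12 = -17q + 12
  13q - 6 = -17q + 12  ⇒  30q = 18  ⇒  q = 3/5.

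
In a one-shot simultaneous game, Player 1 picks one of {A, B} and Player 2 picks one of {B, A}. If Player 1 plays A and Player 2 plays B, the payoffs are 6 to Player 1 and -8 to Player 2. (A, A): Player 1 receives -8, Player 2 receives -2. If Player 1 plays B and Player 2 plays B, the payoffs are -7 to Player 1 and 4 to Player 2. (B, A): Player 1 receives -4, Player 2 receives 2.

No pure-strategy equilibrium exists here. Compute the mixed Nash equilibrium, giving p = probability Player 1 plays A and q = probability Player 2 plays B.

p = 1/4, q = 4/17

Player 2's indifference between B and A determines Player 1's mixing probability p:
  Player 2's payoff to B: p·(-8) + (1−p)·4 = -12p + 4
  Player 2's payoff to A: p·(-2) + (1−p)·2 = -4p + 2
  -12p + 4 = -4p + 2  ⇒  -8p = -2  ⇒  p = 1/4.
Player 2's mix must leave Player 1 indifferent between A and B.
  Player 1's expected payoff from A: q·6 + (1−q)·(-8) = 14q - 8
  Player 1's expected payoff from B: q·(-7) + (1−q)·(-4) = -3q - 4
  14q - 8 = -3q - 4  ⇒  17q = 4  ⇒  q = 4/17.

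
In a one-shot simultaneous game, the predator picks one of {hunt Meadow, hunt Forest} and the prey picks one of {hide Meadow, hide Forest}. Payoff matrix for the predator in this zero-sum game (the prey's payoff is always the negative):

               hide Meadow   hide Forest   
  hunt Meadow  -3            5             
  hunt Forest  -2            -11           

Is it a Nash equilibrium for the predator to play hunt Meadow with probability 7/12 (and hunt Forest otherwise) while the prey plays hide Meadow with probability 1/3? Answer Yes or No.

No

Given the predator's mix p = 7/12, the prey's payoff from hide Meadow is 31/12 but from hide Forest is 5/3. The prey strictly prefers hide Meadow, so the prey would not mix.
So the proposed profile is not a Nash equilibrium.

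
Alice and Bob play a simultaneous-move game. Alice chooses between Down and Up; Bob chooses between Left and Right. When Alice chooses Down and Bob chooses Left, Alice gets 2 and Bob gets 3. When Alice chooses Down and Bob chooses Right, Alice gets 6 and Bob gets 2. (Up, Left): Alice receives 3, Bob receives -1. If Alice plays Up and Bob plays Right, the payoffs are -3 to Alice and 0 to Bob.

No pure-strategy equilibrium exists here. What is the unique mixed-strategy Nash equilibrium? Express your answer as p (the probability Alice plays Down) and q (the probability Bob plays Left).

Set Bob's expected payoff from Left equal to that from Right:
  Bob's payoff from Left: p·3 + (1−p)·(-1) = 4p - 1
  Bob's payoff from Right: p·2 + (1−p)·0 = 2p
  4p - 1 = 2p  ⇒  2p = 1  ⇒  p = 1/2.
For Alice to be willing to mix, Alice must be indifferent between Down and Up, which pins down Bob's mix.
  Alice's payoff from Down: q·2 + (1−q)·6 = -4q + 6
  Alice's payoff from Up: q·3 + (1−q)·(-3) = 6q - 3
  -4q + 6 = 6q - 3  ⇒  -10q = -9  ⇒  q = 9/10.

p = 1/2, q = 9/10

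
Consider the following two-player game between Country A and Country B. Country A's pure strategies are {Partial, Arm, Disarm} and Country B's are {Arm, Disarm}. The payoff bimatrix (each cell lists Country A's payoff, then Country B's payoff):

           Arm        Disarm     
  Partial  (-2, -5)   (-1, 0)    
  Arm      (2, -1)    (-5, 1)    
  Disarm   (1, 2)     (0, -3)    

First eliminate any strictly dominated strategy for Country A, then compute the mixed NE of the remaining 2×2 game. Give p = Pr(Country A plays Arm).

Country A's strategy Partial is strictly dominated by Disarm: 1 > -2 and 0 > -1. Eliminate Partial.
Country A's mix must leave Country B indifferent between Arm and Disarm.
  Country B's payoff to Arm: p·(-1) + (1−p)·2 = -3p + 2
  Country B's payoff to Disarm: p·1 + (1−p)·(-3) = 4p - 3
  -3p + 2 = 4p - 3  ⇒  -7p = -5  ⇒  p = 5/7.

p = 5/7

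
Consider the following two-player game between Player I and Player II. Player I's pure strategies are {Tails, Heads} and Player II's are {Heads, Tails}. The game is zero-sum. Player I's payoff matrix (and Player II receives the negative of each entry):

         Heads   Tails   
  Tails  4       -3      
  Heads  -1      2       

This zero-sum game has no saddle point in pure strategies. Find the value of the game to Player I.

For Player I to be willing to mix, Player I must be indifferent between Tails and Heads, which pins down Player II's mix.
  Player I's payoff from Tails: q·4 + (1−q)·(-3) = 7q - 3
  Player I's payoff from Heads: q·(-1) + (1−q)·2 = -3q + 2
  7q - 3 = -3q + 2  ⇒  10q = 5  ⇒  q = 1/2.
The value is Player I's expected payoff against this mix (using Tails): (1/2)·4 + (1/2)·(-3) = 1/2.

v = 1/2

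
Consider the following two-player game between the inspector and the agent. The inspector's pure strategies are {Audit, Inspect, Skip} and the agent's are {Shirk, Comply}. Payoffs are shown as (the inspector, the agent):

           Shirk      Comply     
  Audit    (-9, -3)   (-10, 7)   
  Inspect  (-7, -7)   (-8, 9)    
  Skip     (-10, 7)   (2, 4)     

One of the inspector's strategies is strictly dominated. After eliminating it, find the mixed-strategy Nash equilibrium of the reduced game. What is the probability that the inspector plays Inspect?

p = 3/19

The inspector's strategy Audit is strictly dominated by Inspect: -7 > -9 and -8 > -10. Eliminate Audit.
In a mixed equilibrium the agent is indifferent between Shirk and Comply; this condition fixes p.
  the agent's payoff from Shirk: p·(-7) + (1−p)·7 = -14p + 7
  the agent's payoff from Comply: p·9 + (1−p)·4 = 5p + 4
  -14p + 7 = 5p + 4  ⇒  -19p = -3  ⇒  p = 3/19.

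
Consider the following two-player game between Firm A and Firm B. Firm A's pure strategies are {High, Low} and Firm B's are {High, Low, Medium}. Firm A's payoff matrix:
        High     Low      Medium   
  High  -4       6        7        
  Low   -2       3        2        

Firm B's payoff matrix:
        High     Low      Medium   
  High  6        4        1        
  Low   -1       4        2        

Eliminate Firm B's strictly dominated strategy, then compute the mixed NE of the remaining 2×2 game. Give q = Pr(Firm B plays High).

Firm B's strategy Medium is strictly dominated by Low: 4 > 1 and 4 > 2. Eliminate Medium.
Firm A's indifference between High and Low determines Firm B's mixing probability q:
  Firm A's payoff to High: q·(-4) + (1−q)·6 = -10q + 6
  Firm A's payoff to Low: q·(-2) + (1−q)·3 = -5q + 3
  -10q + 6 = -5q + 3  ⇒  -5q = -3  ⇒  q = 3/5.

q = 3/5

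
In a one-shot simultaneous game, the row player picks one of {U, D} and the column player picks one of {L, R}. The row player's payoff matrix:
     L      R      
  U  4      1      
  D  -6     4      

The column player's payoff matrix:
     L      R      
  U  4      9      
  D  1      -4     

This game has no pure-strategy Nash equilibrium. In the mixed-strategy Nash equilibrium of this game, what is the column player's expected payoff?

In a mixed equilibrium the column player is indifferent between L and R; this condition fixes p.
  the column player's expected payoff from L: p·4 + (1−p)·1 = 3p + 1
  the column player's expected payoff from R: p·9 + (1−p)·(-4) = 13p - 4
  3p + 1 = 13p - 4  ⇒  -10p = -5  ⇒  p = 1/2.
At equilibrium the column player is indifferent across columns, so the column player's payoff equals the payoff from L: (1/2)·4 + (1/2)·1 = 5/2.

5/2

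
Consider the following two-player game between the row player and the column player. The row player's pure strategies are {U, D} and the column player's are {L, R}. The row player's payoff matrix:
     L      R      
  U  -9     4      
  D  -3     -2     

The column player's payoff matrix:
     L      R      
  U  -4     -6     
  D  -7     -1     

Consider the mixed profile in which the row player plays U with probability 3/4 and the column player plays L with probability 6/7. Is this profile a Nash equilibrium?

No

Given the column player's mix q = 6/7, the row player's payoff from U is -50/7 but from D is -20/7. The row player strictly prefers D, so the row player would not mix.
So the proposed profile is not a Nash equilibrium.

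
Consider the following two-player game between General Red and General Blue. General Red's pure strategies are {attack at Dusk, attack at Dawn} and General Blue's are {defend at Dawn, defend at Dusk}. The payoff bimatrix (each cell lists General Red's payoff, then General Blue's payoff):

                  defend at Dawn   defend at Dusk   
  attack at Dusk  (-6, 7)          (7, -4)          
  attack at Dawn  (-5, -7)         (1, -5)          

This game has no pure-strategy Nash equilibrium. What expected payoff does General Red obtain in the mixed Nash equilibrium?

Set General Red's expected payoff from attack at Dusk equal to that from attack at Dawn:
  General Red's payoff to attack at Dusk: q·(-6) + (1−q)·7 = -13q + 7
  General Red's payoff to attack at Dawn: q·(-5) + (1−q)·1 = -6q + 1
  -13q + 7 = -6q + 1  ⇒  -7q = -6  ⇒  q = 6/7.
At equilibrium General Red is indifferent across rows, so General Red's payoff equals the payoff from attack at Dusk: (6/7)·(-6) + (1/7)·7 = -29/7.

-29/7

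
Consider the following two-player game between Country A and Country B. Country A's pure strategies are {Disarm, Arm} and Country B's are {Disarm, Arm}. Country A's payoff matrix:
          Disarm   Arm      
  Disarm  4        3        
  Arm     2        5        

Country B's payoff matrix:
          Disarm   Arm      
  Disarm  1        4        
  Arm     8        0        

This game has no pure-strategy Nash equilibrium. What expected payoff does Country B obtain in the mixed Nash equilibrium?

Country A's mix must leave Country B indifferent between Disarm and Arm.
  Country B's payoff to Disarm: p·1 + (1−p)·8 = -7p + 8
  Country B's payoff to Arm: p·4 + (1−p)·0 = 4p
  -7p + 8 = 4p  ⇒  -11p = -8  ⇒  p = 8/11.
At equilibrium Country B is indifferent across columns, so Country B's payoff equals the payoff from Disarm: (8/11)·1 + (3/11)·8 = 32/11.

32/11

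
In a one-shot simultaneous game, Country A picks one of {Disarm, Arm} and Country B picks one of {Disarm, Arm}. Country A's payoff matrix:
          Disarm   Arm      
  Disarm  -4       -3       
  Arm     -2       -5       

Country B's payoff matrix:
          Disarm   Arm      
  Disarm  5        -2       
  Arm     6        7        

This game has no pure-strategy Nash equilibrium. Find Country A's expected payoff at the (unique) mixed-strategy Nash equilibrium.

-7/2

In a mixed equilibrium Country A is indifferent between Disarm and Arm; this condition fixes q.
  Country A's payoff from Disarm: q·(-4) + (1−q)·(-3) = -q - 3
  Country A's payoff from Arm: q·(-2) + (1−q)·(-5) = 3q - 5
  -q - 3 = 3q - 5  ⇒  -4q = -2  ⇒  q = 1/2.
At equilibrium Country A is indifferent across rows, so Country A's payoff equals the payoff from Disarm: (1/2)·(-4) + (1/2)·(-3) = -7/2.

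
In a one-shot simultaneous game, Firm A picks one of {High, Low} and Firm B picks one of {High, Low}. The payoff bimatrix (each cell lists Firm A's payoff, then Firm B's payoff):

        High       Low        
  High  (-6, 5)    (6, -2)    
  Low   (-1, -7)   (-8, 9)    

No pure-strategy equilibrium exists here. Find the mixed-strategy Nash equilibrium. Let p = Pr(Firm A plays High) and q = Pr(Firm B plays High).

Firm B's indifference between High and Low determines Firm A's mixing probability p:
  Firm B's payoff from High: p·5 + (1−p)·(-7) = 12p - 7
  Firm B's payoff from Low: p·(-2) + (1−p)·9 = -11p + 9
  12p - 7 = -11p + 9  ⇒  23p = 16  ⇒  p = 16/23.
In a mixed equilibrium Firm A is indifferent between High and Low; this condition fixes q.
  Firm A's payoff to High: q·(-6) + (1−q)·6 = -12q + 6
  Firm A's payoff to Low: q·(-1) + (1−q)·(-8) = 7q - 8
  -12q + 6 = 7q - 8  ⇒  -19q = -14  ⇒  q = 14/19.

p = 16/23, q = 14/19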